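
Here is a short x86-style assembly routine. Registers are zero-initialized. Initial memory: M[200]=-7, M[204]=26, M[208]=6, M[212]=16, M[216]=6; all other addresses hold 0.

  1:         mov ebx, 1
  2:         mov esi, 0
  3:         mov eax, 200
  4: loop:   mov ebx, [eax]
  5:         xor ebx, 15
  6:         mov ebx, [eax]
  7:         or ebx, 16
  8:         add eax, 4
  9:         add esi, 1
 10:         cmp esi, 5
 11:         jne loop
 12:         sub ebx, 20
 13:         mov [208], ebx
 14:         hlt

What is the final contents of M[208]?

2

after mov ebx, 1: ebx=1
after mov esi, 0: esi=0
after mov eax, 200: eax=200
after mov ebx, [eax]: ebx=M[200]=-7
after xor ebx, 15: ebx=(-7)^15=-10
after mov ebx, [eax]: ebx=M[200]=-7
after or ebx, 16: ebx=(-7)|16=-7
after add eax, 4: eax=200+4=204
after add esi, 1: esi=0+1=1
cmp esi, 5  (cmp 1,5)
jne loop: taken
after mov ebx, [eax]: ebx=M[204]=26
after xor ebx, 15: ebx=26^15=21
after mov ebx, [eax]: ebx=M[204]=26
after or ebx, 16: ebx=26|16=26
after add eax, 4: eax=204+4=208
after add esi, 1: esi=1+1=2
cmp esi, 5  (cmp 2,5)
jne loop: taken
after mov ebx, [eax]: ebx=M[208]=6
after xor ebx, 15: ebx=6^15=9
after mov ebx, [eax]: ebx=M[208]=6
after or ebx, 16: ebx=6|16=22
after add eax, 4: eax=208+4=212
after add esi, 1: esi=2+1=3
cmp esi, 5  (cmp 3,5)
jne loop: taken
after mov ebx, [eax]: ebx=M[212]=16
after xor ebx, 15: ebx=16^15=31
after mov ebx, [eax]: ebx=M[212]=16
after or ebx, 16: ebx=16|16=16
after add eax, 4: eax=212+4=216
after add esi, 1: esi=3+1=4
cmp esi, 5  (cmp 4,5)
jne loop: taken
after mov ebx, [eax]: ebx=M[216]=6
after xor ebx, 15: ebx=6^15=9
after mov ebx, [eax]: ebx=M[216]=6
after or ebx, 16: ebx=6|16=22
after add eax, 4: eax=216+4=220
after add esi, 1: esi=4+1=5
cmp esi, 5  (cmp 5,5)
jne loop: not taken
after sub ebx, 20: ebx=22-20=2
mov [208], ebx → M[208]=2
halt.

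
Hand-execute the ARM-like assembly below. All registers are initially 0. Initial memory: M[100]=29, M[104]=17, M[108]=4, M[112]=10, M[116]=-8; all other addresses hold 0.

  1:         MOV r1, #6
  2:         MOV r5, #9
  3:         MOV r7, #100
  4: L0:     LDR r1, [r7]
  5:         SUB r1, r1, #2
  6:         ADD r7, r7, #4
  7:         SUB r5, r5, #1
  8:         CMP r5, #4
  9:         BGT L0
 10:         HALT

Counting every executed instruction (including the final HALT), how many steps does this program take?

r1=6
r5=9
r7=100
r1=M[100]=29
r1=29-2=27
r7=100+4=104
r5=9-1=8
CMP r5, #4  (cmp 8,4)
BGT L0: taken
r1=M[104]=17
r1=17-2=15
r7=104+4=108
r5=8-1=7
CMP r5, #4  (cmp 7,4)
BGT L0: taken
r1=M[108]=4
r1=4-2=2
r7=108+4=112
r5=7-1=6
CMP r5, #4  (cmp 6,4)
BGT L0: taken
r1=M[112]=10
r1=10-2=8
r7=112+4=116
r5=6-1=5
CMP r5, #4  (cmp 5,4)
BGT L0: taken
r1=M[116]=-8
r1=(-8)-2=-10
r7=116+4=120
r5=5-1=4
CMP r5, #4  (cmp 4,4)
BGT L0: not taken
halt.
Total executed instructions: 34.

34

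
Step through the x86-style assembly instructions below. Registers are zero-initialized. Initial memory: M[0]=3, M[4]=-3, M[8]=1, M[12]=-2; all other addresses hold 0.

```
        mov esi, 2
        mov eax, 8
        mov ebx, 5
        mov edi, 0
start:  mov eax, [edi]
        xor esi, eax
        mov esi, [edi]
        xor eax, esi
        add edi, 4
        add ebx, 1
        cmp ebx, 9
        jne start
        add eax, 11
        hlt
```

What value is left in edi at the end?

16

mov esi, 2 → esi=2
mov eax, 8 → eax=8
mov ebx, 5 → ebx=5
mov edi, 0 → edi=0
mov eax, [edi] → eax=M[0]=3
xor esi, eax → esi=2^3=1
mov esi, [edi] → esi=M[0]=3
xor eax, esi → eax=3^3=0
add edi, 4 → edi=0+4=4
add ebx, 1 → ebx=5+1=6
cmp ebx, 9  (cmp 6,9)
jne start: taken
mov eax, [edi] → eax=M[4]=-3
xor esi, eax → esi=3^(-3)=-2
mov esi, [edi] → esi=M[4]=-3
xor eax, esi → eax=(-3)^(-3)=0
add edi, 4 → edi=4+4=8
add ebx, 1 → ebx=6+1=7
cmp ebx, 9  (cmp 7,9)
jne start: taken
mov eax, [edi] → eax=M[8]=1
xor esi, eax → esi=(-3)^1=-4
mov esi, [edi] → esi=M[8]=1
xor eax, esi → eax=1^1=0
add edi, 4 → edi=8+4=12
add ebx, 1 → ebx=7+1=8
cmp ebx, 9  (cmp 8,9)
jne start: taken
mov eax, [edi] → eax=M[12]=-2
xor esi, eax → esi=1^(-2)=-1
mov esi, [edi] → esi=M[12]=-2
xor eax, esi → eax=(-2)^(-2)=0
add edi, 4 → edi=12+4=16
add ebx, 1 → ebx=8+1=9
cmp ebx, 9  (cmp 9,9)
jne start: not taken
add eax, 11 → eax=0+11=11
halt.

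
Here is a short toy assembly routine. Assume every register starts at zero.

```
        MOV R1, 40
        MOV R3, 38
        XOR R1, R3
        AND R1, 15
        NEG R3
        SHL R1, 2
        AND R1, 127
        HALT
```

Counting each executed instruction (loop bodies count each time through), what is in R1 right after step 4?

MOV R1, 40 → R1=40
MOV R3, 38 → R3=38
XOR R1, R3 → R1=40^38=14
AND R1, 15 → R1=14&15=14
After step 4: R1 = 14.

14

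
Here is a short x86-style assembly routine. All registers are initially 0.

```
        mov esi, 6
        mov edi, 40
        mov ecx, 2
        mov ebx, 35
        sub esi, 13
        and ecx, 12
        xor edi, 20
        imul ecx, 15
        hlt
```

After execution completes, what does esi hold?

-7

after mov esi, 6: esi=6
after mov edi, 40: edi=40
after mov ecx, 2: ecx=2
after mov ebx, 35: ebx=35
after sub esi, 13: esi=6-13=-7
after and ecx, 12: ecx=2&12=0
after xor edi, 20: edi=40^20=60
after imul ecx, 15: ecx=0*15=0
halt.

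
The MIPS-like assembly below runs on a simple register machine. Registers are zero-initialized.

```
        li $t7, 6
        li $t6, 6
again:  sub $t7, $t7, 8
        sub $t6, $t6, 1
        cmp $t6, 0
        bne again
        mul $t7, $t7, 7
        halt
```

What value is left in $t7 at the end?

after li $t7, 6: $t7=6
after li $t6, 6: $t6=6
after sub $t7, $t7, 8: $t7=6-8=-2
after sub $t6, $t6, 1: $t6=6-1=5
cmp $t6, 0  (cmp 5,0)
bne again: taken
after sub $t7, $t7, 8: $t7=(-2)-8=-10
after sub $t6, $t6, 1: $t6=5-1=4
cmp $t6, 0  (cmp 4,0)
bne again: taken
after sub $t7, $t7, 8: $t7=(-10)-8=-18
after sub $t6, $t6, 1: $t6=4-1=3
cmp $t6, 0  (cmp 3,0)
bne again: taken
after sub $t7, $t7, 8: $t7=(-18)-8=-26
after sub $t6, $t6, 1: $t6=3-1=2
cmp $t6, 0  (cmp 2,0)
bne again: taken
after sub $t7, $t7, 8: $t7=(-26)-8=-34
after sub $t6, $t6, 1: $t6=2-1=1
cmp $t6, 0  (cmp 1,0)
bne again: taken
after sub $t7, $t7, 8: $t7=(-34)-8=-42
after sub $t6, $t6, 1: $t6=1-1=0
cmp $t6, 0  (cmp 0,0)
bne again: not taken
after mul $t7, $t7, 7: $t7=(-42)*7=-294
halt.

-294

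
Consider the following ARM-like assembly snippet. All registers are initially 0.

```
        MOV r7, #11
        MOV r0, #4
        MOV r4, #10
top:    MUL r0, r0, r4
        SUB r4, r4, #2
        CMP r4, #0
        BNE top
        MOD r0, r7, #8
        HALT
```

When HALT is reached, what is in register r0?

r7=11
r0=4
r4=10
r0=4*10=40
r4=10-2=8
CMP r4, #0  (cmp 8,0)
BNE top: taken
r0=40*8=320
r4=8-2=6
CMP r4, #0  (cmp 6,0)
BNE top: taken
r0=320*6=1920
r4=6-2=4
CMP r4, #0  (cmp 4,0)
BNE top: taken
r0=1920*4=7680
r4=4-2=2
CMP r4, #0  (cmp 2,0)
BNE top: taken
r0=7680*2=15360
r4=2-2=0
CMP r4, #0  (cmp 0,0)
BNE top: not taken
r0=11%8=3
halt.

3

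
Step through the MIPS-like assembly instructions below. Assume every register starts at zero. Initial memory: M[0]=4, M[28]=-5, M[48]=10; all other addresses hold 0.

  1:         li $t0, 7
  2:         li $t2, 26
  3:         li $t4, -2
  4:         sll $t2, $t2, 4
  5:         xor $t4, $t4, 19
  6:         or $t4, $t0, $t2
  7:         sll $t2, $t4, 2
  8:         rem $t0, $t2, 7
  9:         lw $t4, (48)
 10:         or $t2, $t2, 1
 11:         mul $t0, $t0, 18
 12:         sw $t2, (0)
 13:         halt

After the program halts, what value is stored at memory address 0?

li $t0, 7 → $t0=7
li $t2, 26 → $t2=26
li $t4, -2 → $t4=-2
sll $t2, $t2, 4 → $t2=26<<4=416
xor $t4, $t4, 19 → $t4=(-2)^19=-19
or $t4, $t0, $t2 → $t4=7|416=423
sll $t2, $t4, 2 → $t2=423<<2=1692
rem $t0, $t2, 7 → $t0=1692%7=5
lw $t4, (48) → $t4=M[48]=10
or $t2, $t2, 1 → $t2=1692|1=1693
mul $t0, $t0, 18 → $t0=5*18=90
sw $t2, (0) → M[0]=1693
halt.

1693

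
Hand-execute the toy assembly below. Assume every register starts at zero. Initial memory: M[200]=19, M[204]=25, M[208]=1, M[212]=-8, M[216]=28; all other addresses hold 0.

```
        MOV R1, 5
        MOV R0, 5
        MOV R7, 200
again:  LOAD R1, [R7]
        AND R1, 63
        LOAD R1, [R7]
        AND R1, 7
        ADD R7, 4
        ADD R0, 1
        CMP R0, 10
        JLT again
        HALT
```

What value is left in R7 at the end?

R1=5
R0=5
R7=200
R1=M[200]=19
R1=19&63=19
R1=M[200]=19
R1=19&7=3
R7=200+4=204
R0=5+1=6
CMP R0, 10  (cmp 6,10)
JLT again: taken
R1=M[204]=25
R1=25&63=25
R1=M[204]=25
R1=25&7=1
R7=204+4=208
R0=6+1=7
CMP R0, 10  (cmp 7,10)
JLT again: taken
R1=M[208]=1
R1=1&63=1
R1=M[208]=1
R1=1&7=1
R7=208+4=212
R0=7+1=8
CMP R0, 10  (cmp 8,10)
JLT again: taken
R1=M[212]=-8
R1=(-8)&63=56
R1=M[212]=-8
R1=(-8)&7=0
R7=212+4=216
R0=8+1=9
CMP R0, 10  (cmp 9,10)
JLT again: taken
R1=M[216]=28
R1=28&63=28
R1=M[216]=28
R1=28&7=4
R7=216+4=220
R0=9+1=10
CMP R0, 10  (cmp 10,10)
JLT again: not taken
halt.

220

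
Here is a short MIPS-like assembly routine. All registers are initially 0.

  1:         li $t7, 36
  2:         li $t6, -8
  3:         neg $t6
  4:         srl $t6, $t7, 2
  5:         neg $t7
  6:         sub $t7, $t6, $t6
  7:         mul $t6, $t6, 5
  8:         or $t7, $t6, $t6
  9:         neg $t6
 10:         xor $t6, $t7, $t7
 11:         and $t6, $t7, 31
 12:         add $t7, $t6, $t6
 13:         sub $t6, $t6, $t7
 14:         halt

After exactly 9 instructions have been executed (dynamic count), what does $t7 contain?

45

$t7=36
$t6=-8
$t6=-(-8)=8
$t6=36>>2=9
$t7=-(36)=-36
$t7=9-9=0
$t6=9*5=45
$t7=45|45=45
$t6=-(45)=-45
After step 9: $t7 = 45.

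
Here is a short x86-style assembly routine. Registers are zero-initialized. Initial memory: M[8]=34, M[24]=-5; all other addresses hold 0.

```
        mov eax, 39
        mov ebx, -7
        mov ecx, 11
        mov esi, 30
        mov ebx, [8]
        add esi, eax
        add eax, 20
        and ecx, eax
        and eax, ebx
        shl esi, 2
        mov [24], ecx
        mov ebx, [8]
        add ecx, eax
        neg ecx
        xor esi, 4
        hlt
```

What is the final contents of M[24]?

mov eax, 39 → eax=39
mov ebx, -7 → ebx=-7
mov ecx, 11 → ecx=11
mov esi, 30 → esi=30
mov ebx, [8] → ebx=M[8]=34
add esi, eax → esi=30+39=69
add eax, 20 → eax=39+20=59
and ecx, eax → ecx=11&59=11
and eax, ebx → eax=59&34=34
shl esi, 2 → esi=69<<2=276
mov [24], ecx → M[24]=11
mov ebx, [8] → ebx=M[8]=34
add ecx, eax → ecx=11+34=45
neg ecx → ecx=-(45)=-45
xor esi, 4 → esi=276^4=272
halt.

11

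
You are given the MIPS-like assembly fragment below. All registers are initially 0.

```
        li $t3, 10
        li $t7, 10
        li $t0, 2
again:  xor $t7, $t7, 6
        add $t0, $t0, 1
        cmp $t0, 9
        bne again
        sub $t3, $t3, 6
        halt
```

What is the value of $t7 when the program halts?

12

$t3=10
$t7=10
$t0=2
$t7=10^6=12
$t0=2+1=3
cmp $t0, 9  (cmp 3,9)
bne again: taken
$t7=12^6=10
$t0=3+1=4
cmp $t0, 9  (cmp 4,9)
bne again: taken
$t7=10^6=12
$t0=4+1=5
cmp $t0, 9  (cmp 5,9)
bne again: taken
$t7=12^6=10
$t0=5+1=6
cmp $t0, 9  (cmp 6,9)
bne again: taken
$t7=10^6=12
$t0=6+1=7
cmp $t0, 9  (cmp 7,9)
bne again: taken
$t7=12^6=10
$t0=7+1=8
cmp $t0, 9  (cmp 8,9)
bne again: taken
$t7=10^6=12
$t0=8+1=9
cmp $t0, 9  (cmp 9,9)
bne again: not taken
$t3=10-6=4
halt.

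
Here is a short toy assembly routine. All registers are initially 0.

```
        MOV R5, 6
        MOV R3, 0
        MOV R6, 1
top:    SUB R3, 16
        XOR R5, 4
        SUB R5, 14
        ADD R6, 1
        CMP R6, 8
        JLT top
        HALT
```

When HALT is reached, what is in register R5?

-96

R5=6
R3=0
R6=1
R3=0-16=-16
R5=6^4=2
R5=2-14=-12
R6=1+1=2
CMP R6, 8  (cmp 2,8)
JLT top: taken
R3=(-16)-16=-32
R5=(-12)^4=-16
R5=(-16)-14=-30
R6=2+1=3
CMP R6, 8  (cmp 3,8)
JLT top: taken
R3=(-32)-16=-48
R5=(-30)^4=-26
R5=(-26)-14=-40
R6=3+1=4
CMP R6, 8  (cmp 4,8)
JLT top: taken
R3=(-48)-16=-64
R5=(-40)^4=-36
R5=(-36)-14=-50
R6=4+1=5
CMP R6, 8  (cmp 5,8)
JLT top: taken
R3=(-64)-16=-80
R5=(-50)^4=-54
R5=(-54)-14=-68
R6=5+1=6
CMP R6, 8  (cmp 6,8)
JLT top: taken
R3=(-80)-16=-96
R5=(-68)^4=-72
R5=(-72)-14=-86
R6=6+1=7
CMP R6, 8  (cmp 7,8)
JLT top: taken
R3=(-96)-16=-112
R5=(-86)^4=-82
R5=(-82)-14=-96
R6=7+1=8
CMP R6, 8  (cmp 8,8)
JLT top: not taken
halt.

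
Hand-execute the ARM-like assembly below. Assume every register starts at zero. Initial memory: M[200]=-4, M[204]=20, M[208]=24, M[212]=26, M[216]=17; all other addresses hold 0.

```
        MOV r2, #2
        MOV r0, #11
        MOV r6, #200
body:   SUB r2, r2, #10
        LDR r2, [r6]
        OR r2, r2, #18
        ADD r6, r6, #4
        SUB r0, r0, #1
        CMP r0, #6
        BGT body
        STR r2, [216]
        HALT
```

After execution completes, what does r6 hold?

MOV r2, #2 → r2=2
MOV r0, #11 → r0=11
MOV r6, #200 → r6=200
SUB r2, r2, #10 → r2=2-10=-8
LDR r2, [r6] → r2=M[200]=-4
OR r2, r2, #18 → r2=(-4)|18=-2
ADD r6, r6, #4 → r6=200+4=204
SUB r0, r0, #1 → r0=11-1=10
CMP r0, #6  (cmp 10,6)
BGT body: taken
SUB r2, r2, #10 → r2=(-2)-10=-12
LDR r2, [r6] → r2=M[204]=20
OR r2, r2, #18 → r2=20|18=22
ADD r6, r6, #4 → r6=204+4=208
SUB r0, r0, #1 → r0=10-1=9
CMP r0, #6  (cmp 9,6)
BGT body: taken
SUB r2, r2, #10 → r2=22-10=12
LDR r2, [r6] → r2=M[208]=24
OR r2, r2, #18 → r2=24|18=26
ADD r6, r6, #4 → r6=208+4=212
SUB r0, r0, #1 → r0=9-1=8
CMP r0, #6  (cmp 8,6)
BGT body: taken
SUB r2, r2, #10 → r2=26-10=16
LDR r2, [r6] → r2=M[212]=26
OR r2, r2, #18 → r2=26|18=26
ADD r6, r6, #4 → r6=212+4=216
SUB r0, r0, #1 → r0=8-1=7
CMP r0, #6  (cmp 7,6)
BGT body: taken
SUB r2, r2, #10 → r2=26-10=16
LDR r2, [r6] → r2=M[216]=17
OR r2, r2, #18 → r2=17|18=19
ADD r6, r6, #4 → r6=216+4=220
SUB r0, r0, #1 → r0=7-1=6
CMP r0, #6  (cmp 6,6)
BGT body: not taken
STR r2, [216] → M[216]=19
halt.

220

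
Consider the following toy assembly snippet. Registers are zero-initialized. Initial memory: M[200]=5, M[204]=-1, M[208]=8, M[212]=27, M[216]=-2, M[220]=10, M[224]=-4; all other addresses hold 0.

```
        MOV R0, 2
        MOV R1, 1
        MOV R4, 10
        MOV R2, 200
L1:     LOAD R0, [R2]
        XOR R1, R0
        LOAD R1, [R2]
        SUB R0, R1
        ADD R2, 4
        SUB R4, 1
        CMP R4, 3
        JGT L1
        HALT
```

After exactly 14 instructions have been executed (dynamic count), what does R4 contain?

9

MOV R0, 2 → R0=2
MOV R1, 1 → R1=1
MOV R4, 10 → R4=10
MOV R2, 200 → R2=200
LOAD R0, [R2] → R0=M[200]=5
XOR R1, R0 → R1=1^5=4
LOAD R1, [R2] → R1=M[200]=5
SUB R0, R1 → R0=5-5=0
ADD R2, 4 → R2=200+4=204
SUB R4, 1 → R4=10-1=9
CMP R4, 3  (cmp 9,3)
JGT L1: taken
LOAD R0, [R2] → R0=M[204]=-1
XOR R1, R0 → R1=5^(-1)=-6
After step 14: R4 = 9.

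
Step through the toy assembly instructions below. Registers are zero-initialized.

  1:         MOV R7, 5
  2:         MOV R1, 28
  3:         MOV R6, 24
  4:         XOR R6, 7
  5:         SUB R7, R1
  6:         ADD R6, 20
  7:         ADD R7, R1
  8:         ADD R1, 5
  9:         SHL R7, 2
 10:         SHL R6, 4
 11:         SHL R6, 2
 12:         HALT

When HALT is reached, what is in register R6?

3264

R7=5
R1=28
R6=24
R6=24^7=31
R7=5-28=-23
R6=31+20=51
R7=(-23)+28=5
R1=28+5=33
R7=5<<2=20
R6=51<<4=816
R6=816<<2=3264
halt.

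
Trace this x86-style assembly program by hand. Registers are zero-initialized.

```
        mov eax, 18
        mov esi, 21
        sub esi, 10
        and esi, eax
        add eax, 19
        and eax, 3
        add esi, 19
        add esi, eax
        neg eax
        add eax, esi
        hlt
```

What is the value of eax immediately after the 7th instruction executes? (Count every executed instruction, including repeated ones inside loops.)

eax=18
esi=21
esi=21-10=11
esi=11&18=2
eax=18+19=37
eax=37&3=1
esi=2+19=21
After step 7: eax = 1.

1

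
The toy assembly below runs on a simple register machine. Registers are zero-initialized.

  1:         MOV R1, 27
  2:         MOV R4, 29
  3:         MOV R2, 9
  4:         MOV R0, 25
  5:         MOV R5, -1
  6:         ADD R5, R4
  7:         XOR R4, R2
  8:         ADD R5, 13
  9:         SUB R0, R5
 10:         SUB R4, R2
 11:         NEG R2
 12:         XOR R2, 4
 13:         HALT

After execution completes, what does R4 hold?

after MOV R1, 27: R1=27
after MOV R4, 29: R4=29
after MOV R2, 9: R2=9
after MOV R0, 25: R0=25
after MOV R5, -1: R5=-1
after ADD R5, R4: R5=(-1)+29=28
after XOR R4, R2: R4=29^9=20
after ADD R5, 13: R5=28+13=41
after SUB R0, R5: R0=25-41=-16
after SUB R4, R2: R4=20-9=11
after NEG R2: R2=-(9)=-9
after XOR R2, 4: R2=(-9)^4=-13
halt.

11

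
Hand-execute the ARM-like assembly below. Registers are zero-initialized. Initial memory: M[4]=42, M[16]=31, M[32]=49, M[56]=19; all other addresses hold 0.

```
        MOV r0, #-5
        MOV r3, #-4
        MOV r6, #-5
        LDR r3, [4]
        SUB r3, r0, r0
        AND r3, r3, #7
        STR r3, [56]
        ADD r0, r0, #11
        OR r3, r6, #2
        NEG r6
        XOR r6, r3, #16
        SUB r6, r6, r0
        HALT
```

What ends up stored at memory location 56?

0

r0=-5
r3=-4
r6=-5
r3=M[4]=42
r3=(-5)-(-5)=0
r3=0&7=0
STR r3, [56] → M[56]=0
r0=(-5)+11=6
r3=(-5)|2=-5
r6=-(-5)=5
r6=(-5)^16=-21
r6=(-21)-6=-27
halt.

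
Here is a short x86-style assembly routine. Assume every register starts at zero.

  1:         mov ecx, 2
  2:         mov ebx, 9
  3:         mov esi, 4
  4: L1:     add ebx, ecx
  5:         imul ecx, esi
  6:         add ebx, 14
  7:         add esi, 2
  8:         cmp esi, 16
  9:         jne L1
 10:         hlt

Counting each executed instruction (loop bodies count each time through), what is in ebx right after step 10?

after mov ecx, 2: ecx=2
after mov ebx, 9: ebx=9
after mov esi, 4: esi=4
after add ebx, ecx: ebx=9+2=11
after imul ecx, esi: ecx=2*4=8
after add ebx, 14: ebx=11+14=25
after add esi, 2: esi=4+2=6
cmp esi, 16  (cmp 6,16)
jne L1: taken
after add ebx, ecx: ebx=25+8=33
After step 10: ebx = 33.

33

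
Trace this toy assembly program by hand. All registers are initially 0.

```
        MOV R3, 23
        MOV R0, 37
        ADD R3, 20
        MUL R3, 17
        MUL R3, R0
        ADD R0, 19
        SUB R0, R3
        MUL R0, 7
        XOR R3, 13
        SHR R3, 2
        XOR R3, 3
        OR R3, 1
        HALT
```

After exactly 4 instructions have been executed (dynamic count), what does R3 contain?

after MOV R3, 23: R3=23
after MOV R0, 37: R0=37
after ADD R3, 20: R3=23+20=43
after MUL R3, 17: R3=43*17=731
After step 4: R3 = 731.

731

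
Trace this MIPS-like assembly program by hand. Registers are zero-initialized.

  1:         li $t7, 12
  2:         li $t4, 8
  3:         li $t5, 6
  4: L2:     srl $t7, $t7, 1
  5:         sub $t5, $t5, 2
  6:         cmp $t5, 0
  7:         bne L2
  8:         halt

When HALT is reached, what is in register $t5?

li $t7, 12 → $t7=12
li $t4, 8 → $t4=8
li $t5, 6 → $t5=6
srl $t7, $t7, 1 → $t7=12>>1=6
sub $t5, $t5, 2 → $t5=6-2=4
cmp $t5, 0  (cmp 4,0)
bne L2: taken
srl $t7, $t7, 1 → $t7=6>>1=3
sub $t5, $t5, 2 → $t5=4-2=2
cmp $t5, 0  (cmp 2,0)
bne L2: taken
srl $t7, $t7, 1 → $t7=3>>1=1
sub $t5, $t5, 2 → $t5=2-2=0
cmp $t5, 0  (cmp 0,0)
bne L2: not taken
halt.

0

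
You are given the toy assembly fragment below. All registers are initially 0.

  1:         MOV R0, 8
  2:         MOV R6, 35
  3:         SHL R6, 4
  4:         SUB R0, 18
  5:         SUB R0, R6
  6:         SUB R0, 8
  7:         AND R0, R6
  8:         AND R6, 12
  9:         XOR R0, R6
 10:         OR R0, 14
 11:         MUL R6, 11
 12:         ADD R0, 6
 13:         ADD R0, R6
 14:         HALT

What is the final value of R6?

0

MOV R0, 8 → R0=8
MOV R6, 35 → R6=35
SHL R6, 4 → R6=35<<4=560
SUB R0, 18 → R0=8-18=-10
SUB R0, R6 → R0=(-10)-560=-570
SUB R0, 8 → R0=(-570)-8=-578
AND R0, R6 → R0=(-578)&560=48
AND R6, 12 → R6=560&12=0
XOR R0, R6 → R0=48^0=48
OR R0, 14 → R0=48|14=62
MUL R6, 11 → R6=0*11=0
ADD R0, 6 → R0=62+6=68
ADD R0, R6 → R0=68+0=68
halt.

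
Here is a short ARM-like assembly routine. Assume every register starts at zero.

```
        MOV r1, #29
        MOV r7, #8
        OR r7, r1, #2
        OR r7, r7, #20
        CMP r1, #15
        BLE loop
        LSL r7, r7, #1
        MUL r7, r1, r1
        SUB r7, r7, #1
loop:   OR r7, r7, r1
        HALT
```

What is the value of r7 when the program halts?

861

MOV r1, #29 → r1=29
MOV r7, #8 → r7=8
OR r7, r1, #2 → r7=29|2=31
OR r7, r7, #20 → r7=31|20=31
CMP r1, #15  (cmp 29,15)
BLE loop: not taken
LSL r7, r7, #1 → r7=31<<1=62
MUL r7, r1, r1 → r7=29*29=841
SUB r7, r7, #1 → r7=841-1=840
OR r7, r7, r1 → r7=840|29=861
halt.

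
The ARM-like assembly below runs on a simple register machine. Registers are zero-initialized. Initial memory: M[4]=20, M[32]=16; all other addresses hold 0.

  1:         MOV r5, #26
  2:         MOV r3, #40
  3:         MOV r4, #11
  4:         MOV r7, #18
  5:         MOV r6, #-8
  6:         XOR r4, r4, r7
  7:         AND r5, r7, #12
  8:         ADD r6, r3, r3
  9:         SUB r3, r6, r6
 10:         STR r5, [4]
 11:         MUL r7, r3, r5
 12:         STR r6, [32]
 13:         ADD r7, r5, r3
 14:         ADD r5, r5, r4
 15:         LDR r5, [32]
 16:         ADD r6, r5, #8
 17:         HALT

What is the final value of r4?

25

after MOV r5, #26: r5=26
after MOV r3, #40: r3=40
after MOV r4, #11: r4=11
after MOV r7, #18: r7=18
after MOV r6, #-8: r6=-8
after XOR r4, r4, r7: r4=11^18=25
after AND r5, r7, #12: r5=18&12=0
after ADD r6, r3, r3: r6=40+40=80
after SUB r3, r6, r6: r3=80-80=0
STR r5, [4] → M[4]=0
after MUL r7, r3, r5: r7=0*0=0
STR r6, [32] → M[32]=80
after ADD r7, r5, r3: r7=0+0=0
after ADD r5, r5, r4: r5=0+25=25
after LDR r5, [32]: r5=M[32]=80
after ADD r6, r5, #8: r6=80+8=88
halt.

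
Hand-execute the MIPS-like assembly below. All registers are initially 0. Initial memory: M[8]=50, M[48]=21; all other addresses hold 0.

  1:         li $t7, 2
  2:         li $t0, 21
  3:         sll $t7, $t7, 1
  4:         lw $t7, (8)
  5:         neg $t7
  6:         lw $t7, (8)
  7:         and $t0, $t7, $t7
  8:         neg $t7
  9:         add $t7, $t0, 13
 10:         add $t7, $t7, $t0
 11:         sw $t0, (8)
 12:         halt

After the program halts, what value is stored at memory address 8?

50

li $t7, 2 → $t7=2
li $t0, 21 → $t0=21
sll $t7, $t7, 1 → $t7=2<<1=4
lw $t7, (8) → $t7=M[8]=50
neg $t7 → $t7=-(50)=-50
lw $t7, (8) → $t7=M[8]=50
and $t0, $t7, $t7 → $t0=50&50=50
neg $t7 → $t7=-(50)=-50
add $t7, $t0, 13 → $t7=50+13=63
add $t7, $t7, $t0 → $t7=63+50=113
sw $t0, (8) → M[8]=50
halt.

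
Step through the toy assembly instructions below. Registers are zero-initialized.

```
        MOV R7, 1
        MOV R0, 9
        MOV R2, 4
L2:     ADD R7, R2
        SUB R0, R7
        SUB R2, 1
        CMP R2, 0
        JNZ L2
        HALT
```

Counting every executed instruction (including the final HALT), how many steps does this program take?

after MOV R7, 1: R7=1
after MOV R0, 9: R0=9
after MOV R2, 4: R2=4
after ADD R7, R2: R7=1+4=5
after SUB R0, R7: R0=9-5=4
after SUB R2, 1: R2=4-1=3
CMP R2, 0  (cmp 3,0)
JNZ L2: taken
after ADD R7, R2: R7=5+3=8
after SUB R0, R7: R0=4-8=-4
after SUB R2, 1: R2=3-1=2
CMP R2, 0  (cmp 2,0)
JNZ L2: taken
after ADD R7, R2: R7=8+2=10
after SUB R0, R7: R0=(-4)-10=-14
after SUB R2, 1: R2=2-1=1
CMP R2, 0  (cmp 1,0)
JNZ L2: taken
after ADD R7, R2: R7=10+1=11
after SUB R0, R7: R0=(-14)-11=-25
after SUB R2, 1: R2=1-1=0
CMP R2, 0  (cmp 0,0)
JNZ L2: not taken
halt.
Total executed instructions: 24.

24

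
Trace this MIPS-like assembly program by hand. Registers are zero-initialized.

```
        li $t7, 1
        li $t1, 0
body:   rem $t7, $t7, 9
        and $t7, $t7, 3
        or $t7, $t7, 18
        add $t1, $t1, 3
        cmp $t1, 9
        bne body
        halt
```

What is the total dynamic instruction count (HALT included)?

$t7=1
$t1=0
$t7=1%9=1
$t7=1&3=1
$t7=1|18=19
$t1=0+3=3
cmp $t1, 9  (cmp 3,9)
bne body: taken
$t7=19%9=1
$t7=1&3=1
$t7=1|18=19
$t1=3+3=6
cmp $t1, 9  (cmp 6,9)
bne body: taken
$t7=19%9=1
$t7=1&3=1
$t7=1|18=19
$t1=6+3=9
cmp $t1, 9  (cmp 9,9)
bne body: not taken
halt.
Total executed instructions: 21.

21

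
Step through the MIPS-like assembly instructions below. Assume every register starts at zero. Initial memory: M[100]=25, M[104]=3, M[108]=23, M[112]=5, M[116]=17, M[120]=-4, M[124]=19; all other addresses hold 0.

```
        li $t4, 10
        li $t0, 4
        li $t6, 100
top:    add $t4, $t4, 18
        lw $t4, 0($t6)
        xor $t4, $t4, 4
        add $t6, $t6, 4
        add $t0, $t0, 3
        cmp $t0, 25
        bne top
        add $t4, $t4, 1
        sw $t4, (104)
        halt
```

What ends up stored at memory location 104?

24

$t4=10
$t0=4
$t6=100
$t4=10+18=28
$t4=M[100]=25
$t4=25^4=29
$t6=100+4=104
$t0=4+3=7
cmp $t0, 25  (cmp 7,25)
bne top: taken
$t4=29+18=47
$t4=M[104]=3
$t4=3^4=7
$t6=104+4=108
$t0=7+3=10
cmp $t0, 25  (cmp 10,25)
bne top: taken
$t4=7+18=25
$t4=M[108]=23
$t4=23^4=19
$t6=108+4=112
$t0=10+3=13
cmp $t0, 25  (cmp 13,25)
bne top: taken
$t4=19+18=37
$t4=M[112]=5
$t4=5^4=1
$t6=112+4=116
$t0=13+3=16
cmp $t0, 25  (cmp 16,25)
bne top: taken
$t4=1+18=19
$t4=M[116]=17
$t4=17^4=21
$t6=116+4=120
$t0=16+3=19
cmp $t0, 25  (cmp 19,25)
bne top: taken
$t4=21+18=39
$t4=M[120]=-4
$t4=(-4)^4=-8
$t6=120+4=124
$t0=19+3=22
cmp $t0, 25  (cmp 22,25)
bne top: taken
$t4=(-8)+18=10
$t4=M[124]=19
$t4=19^4=23
$t6=124+4=128
$t0=22+3=25
cmp $t0, 25  (cmp 25,25)
bne top: not taken
$t4=23+1=24
sw $t4, (104) → M[104]=24
halt.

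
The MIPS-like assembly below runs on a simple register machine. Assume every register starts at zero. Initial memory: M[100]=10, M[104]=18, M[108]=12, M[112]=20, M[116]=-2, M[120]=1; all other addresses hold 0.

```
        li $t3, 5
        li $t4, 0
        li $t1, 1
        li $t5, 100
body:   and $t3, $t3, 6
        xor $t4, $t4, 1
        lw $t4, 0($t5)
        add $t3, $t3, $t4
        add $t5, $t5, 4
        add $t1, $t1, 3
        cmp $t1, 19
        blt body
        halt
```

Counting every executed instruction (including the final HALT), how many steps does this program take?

after li $t3, 5: $t3=5
after li $t4, 0: $t4=0
after li $t1, 1: $t1=1
after li $t5, 100: $t5=100
after and $t3, $t3, 6: $t3=5&6=4
after xor $t4, $t4, 1: $t4=0^1=1
after lw $t4, 0($t5): $t4=M[100]=10
after add $t3, $t3, $t4: $t3=4+10=14
after add $t5, $t5, 4: $t5=100+4=104
after add $t1, $t1, 3: $t1=1+3=4
cmp $t1, 19  (cmp 4,19)
blt body: taken
after and $t3, $t3, 6: $t3=14&6=6
after xor $t4, $t4, 1: $t4=10^1=11
after lw $t4, 0($t5): $t4=M[104]=18
after add $t3, $t3, $t4: $t3=6+18=24
after add $t5, $t5, 4: $t5=104+4=108
after add $t1, $t1, 3: $t1=4+3=7
cmp $t1, 19  (cmp 7,19)
blt body: taken
after and $t3, $t3, 6: $t3=24&6=0
after xor $t4, $t4, 1: $t4=18^1=19
after lw $t4, 0($t5): $t4=M[108]=12
after add $t3, $t3, $t4: $t3=0+12=12
after add $t5, $t5, 4: $t5=108+4=112
after add $t1, $t1, 3: $t1=7+3=10
cmp $t1, 19  (cmp 10,19)
blt body: taken
after and $t3, $t3, 6: $t3=12&6=4
after xor $t4, $t4, 1: $t4=12^1=13
after lw $t4, 0($t5): $t4=M[112]=20
after add $t3, $t3, $t4: $t3=4+20=24
after add $t5, $t5, 4: $t5=112+4=116
after add $t1, $t1, 3: $t1=10+3=13
cmp $t1, 19  (cmp 13,19)
blt body: taken
after and $t3, $t3, 6: $t3=24&6=0
after xor $t4, $t4, 1: $t4=20^1=21
after lw $t4, 0($t5): $t4=M[116]=-2
after add $t3, $t3, $t4: $t3=0+(-2)=-2
after add $t5, $t5, 4: $t5=116+4=120
after add $t1, $t1, 3: $t1=13+3=16
cmp $t1, 19  (cmp 16,19)
blt body: taken
after and $t3, $t3, 6: $t3=(-2)&6=6
after xor $t4, $t4, 1: $t4=(-2)^1=-1
after lw $t4, 0($t5): $t4=M[120]=1
after add $t3, $t3, $t4: $t3=6+1=7
after add $t5, $t5, 4: $t5=120+4=124
after add $t1, $t1, 3: $t1=16+3=19
cmp $t1, 19  (cmp 19,19)
blt body: not taken
halt.
Total executed instructions: 53.

53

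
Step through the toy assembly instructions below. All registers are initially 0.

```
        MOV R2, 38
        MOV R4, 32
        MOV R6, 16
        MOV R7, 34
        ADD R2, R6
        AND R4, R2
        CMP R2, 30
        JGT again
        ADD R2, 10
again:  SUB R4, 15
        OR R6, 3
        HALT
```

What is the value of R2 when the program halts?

54

after MOV R2, 38: R2=38
after MOV R4, 32: R4=32
after MOV R6, 16: R6=16
after MOV R7, 34: R7=34
after ADD R2, R6: R2=38+16=54
after AND R4, R2: R4=32&54=32
CMP R2, 30  (cmp 54,30)
JGT again: taken
after SUB R4, 15: R4=32-15=17
after OR R6, 3: R6=16|3=19
halt.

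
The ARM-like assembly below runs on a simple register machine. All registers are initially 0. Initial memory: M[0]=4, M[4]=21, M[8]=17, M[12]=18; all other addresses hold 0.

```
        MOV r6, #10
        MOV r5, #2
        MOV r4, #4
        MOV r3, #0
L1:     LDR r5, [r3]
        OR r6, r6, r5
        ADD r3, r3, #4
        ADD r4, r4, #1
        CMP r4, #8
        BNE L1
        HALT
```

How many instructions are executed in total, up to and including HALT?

MOV r6, #10 → r6=10
MOV r5, #2 → r5=2
MOV r4, #4 → r4=4
MOV r3, #0 → r3=0
LDR r5, [r3] → r5=M[0]=4
OR r6, r6, r5 → r6=10|4=14
ADD r3, r3, #4 → r3=0+4=4
ADD r4, r4, #1 → r4=4+1=5
CMP r4, #8  (cmp 5,8)
BNE L1: taken
LDR r5, [r3] → r5=M[4]=21
OR r6, r6, r5 → r6=14|21=31
ADD r3, r3, #4 → r3=4+4=8
ADD r4, r4, #1 → r4=5+1=6
CMP r4, #8  (cmp 6,8)
BNE L1: taken
LDR r5, [r3] → r5=M[8]=17
OR r6, r6, r5 → r6=31|17=31
ADD r3, r3, #4 → r3=8+4=12
ADD r4, r4, #1 → r4=6+1=7
CMP r4, #8  (cmp 7,8)
BNE L1: taken
LDR r5, [r3] → r5=M[12]=18
OR r6, r6, r5 → r6=31|18=31
ADD r3, r3, #4 → r3=12+4=16
ADD r4, r4, #1 → r4=7+1=8
CMP r4, #8  (cmp 8,8)
BNE L1: not taken
halt.
Total executed instructions: 29.

29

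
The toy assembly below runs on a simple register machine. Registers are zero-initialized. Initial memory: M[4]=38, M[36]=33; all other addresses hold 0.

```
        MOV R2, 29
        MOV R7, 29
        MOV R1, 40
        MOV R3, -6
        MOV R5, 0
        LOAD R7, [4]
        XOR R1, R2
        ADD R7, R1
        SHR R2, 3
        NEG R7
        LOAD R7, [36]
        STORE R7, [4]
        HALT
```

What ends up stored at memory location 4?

33

after MOV R2, 29: R2=29
after MOV R7, 29: R7=29
after MOV R1, 40: R1=40
after MOV R3, -6: R3=-6
after MOV R5, 0: R5=0
after LOAD R7, [4]: R7=M[4]=38
after XOR R1, R2: R1=40^29=53
after ADD R7, R1: R7=38+53=91
after SHR R2, 3: R2=29>>3=3
after NEG R7: R7=-(91)=-91
after LOAD R7, [36]: R7=M[36]=33
STORE R7, [4] → M[4]=33
halt.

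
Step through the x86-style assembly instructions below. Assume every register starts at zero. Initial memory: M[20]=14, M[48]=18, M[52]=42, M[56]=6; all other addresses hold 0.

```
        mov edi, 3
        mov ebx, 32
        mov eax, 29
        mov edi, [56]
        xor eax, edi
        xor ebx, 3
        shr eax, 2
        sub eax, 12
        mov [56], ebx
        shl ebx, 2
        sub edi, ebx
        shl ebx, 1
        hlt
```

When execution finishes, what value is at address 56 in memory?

after mov edi, 3: edi=3
after mov ebx, 32: ebx=32
after mov eax, 29: eax=29
after mov edi, [56]: edi=M[56]=6
after xor eax, edi: eax=29^6=27
after xor ebx, 3: ebx=32^3=35
after shr eax, 2: eax=27>>2=6
after sub eax, 12: eax=6-12=-6
mov [56], ebx → M[56]=35
after shl ebx, 2: ebx=35<<2=140
after sub edi, ebx: edi=6-140=-134
after shl ebx, 1: ebx=140<<1=280
halt.

35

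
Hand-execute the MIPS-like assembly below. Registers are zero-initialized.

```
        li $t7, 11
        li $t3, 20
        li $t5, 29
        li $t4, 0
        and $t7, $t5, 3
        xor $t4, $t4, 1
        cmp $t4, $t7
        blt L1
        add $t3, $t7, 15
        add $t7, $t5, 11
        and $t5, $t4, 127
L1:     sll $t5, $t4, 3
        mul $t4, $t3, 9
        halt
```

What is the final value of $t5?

8

li $t7, 11 → $t7=11
li $t3, 20 → $t3=20
li $t5, 29 → $t5=29
li $t4, 0 → $t4=0
and $t7, $t5, 3 → $t7=29&3=1
xor $t4, $t4, 1 → $t4=0^1=1
cmp $t4, $t7  (cmp 1,1)
blt L1: not taken
add $t3, $t7, 15 → $t3=1+15=16
add $t7, $t5, 11 → $t7=29+11=40
and $t5, $t4, 127 → $t5=1&127=1
sll $t5, $t4, 3 → $t5=1<<3=8
mul $t4, $t3, 9 → $t4=16*9=144
halt.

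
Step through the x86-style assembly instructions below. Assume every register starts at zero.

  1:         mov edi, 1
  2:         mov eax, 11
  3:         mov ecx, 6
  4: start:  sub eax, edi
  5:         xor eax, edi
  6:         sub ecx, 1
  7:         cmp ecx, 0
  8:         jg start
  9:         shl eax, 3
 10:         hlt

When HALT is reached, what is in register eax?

88

after mov edi, 1: edi=1
after mov eax, 11: eax=11
after mov ecx, 6: ecx=6
after sub eax, edi: eax=11-1=10
after xor eax, edi: eax=10^1=11
after sub ecx, 1: ecx=6-1=5
cmp ecx, 0  (cmp 5,0)
jg start: taken
after sub eax, edi: eax=11-1=10
after xor eax, edi: eax=10^1=11
after sub ecx, 1: ecx=5-1=4
cmp ecx, 0  (cmp 4,0)
jg start: taken
after sub eax, edi: eax=11-1=10
after xor eax, edi: eax=10^1=11
after sub ecx, 1: ecx=4-1=3
cmp ecx, 0  (cmp 3,0)
jg start: taken
after sub eax, edi: eax=11-1=10
after xor eax, edi: eax=10^1=11
after sub ecx, 1: ecx=3-1=2
cmp ecx, 0  (cmp 2,0)
jg start: taken
after sub eax, edi: eax=11-1=10
after xor eax, edi: eax=10^1=11
after sub ecx, 1: ecx=2-1=1
cmp ecx, 0  (cmp 1,0)
jg start: taken
after sub eax, edi: eax=11-1=10
after xor eax, edi: eax=10^1=11
after sub ecx, 1: ecx=1-1=0
cmp ecx, 0  (cmp 0,0)
jg start: not taken
after shl eax, 3: eax=11<<3=88
halt.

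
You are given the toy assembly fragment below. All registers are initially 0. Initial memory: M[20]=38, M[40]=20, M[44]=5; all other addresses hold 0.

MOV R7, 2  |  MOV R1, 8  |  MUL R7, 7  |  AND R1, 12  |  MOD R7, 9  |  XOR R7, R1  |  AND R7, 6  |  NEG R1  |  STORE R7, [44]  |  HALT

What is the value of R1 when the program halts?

R7=2
R1=8
R7=2*7=14
R1=8&12=8
R7=14%9=5
R7=5^8=13
R7=13&6=4
R1=-(8)=-8
STORE R7, [44] → M[44]=4
halt.

-8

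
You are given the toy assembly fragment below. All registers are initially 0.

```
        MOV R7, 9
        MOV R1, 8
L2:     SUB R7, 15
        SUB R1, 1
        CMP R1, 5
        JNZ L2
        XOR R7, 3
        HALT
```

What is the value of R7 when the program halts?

-33

MOV R7, 9 → R7=9
MOV R1, 8 → R1=8
SUB R7, 15 → R7=9-15=-6
SUB R1, 1 → R1=8-1=7
CMP R1, 5  (cmp 7,5)
JNZ L2: taken
SUB R7, 15 → R7=(-6)-15=-21
SUB R1, 1 → R1=7-1=6
CMP R1, 5  (cmp 6,5)
JNZ L2: taken
SUB R7, 15 → R7=(-21)-15=-36
SUB R1, 1 → R1=6-1=5
CMP R1, 5  (cmp 5,5)
JNZ L2: not taken
XOR R7, 3 → R7=(-36)^3=-33
halt.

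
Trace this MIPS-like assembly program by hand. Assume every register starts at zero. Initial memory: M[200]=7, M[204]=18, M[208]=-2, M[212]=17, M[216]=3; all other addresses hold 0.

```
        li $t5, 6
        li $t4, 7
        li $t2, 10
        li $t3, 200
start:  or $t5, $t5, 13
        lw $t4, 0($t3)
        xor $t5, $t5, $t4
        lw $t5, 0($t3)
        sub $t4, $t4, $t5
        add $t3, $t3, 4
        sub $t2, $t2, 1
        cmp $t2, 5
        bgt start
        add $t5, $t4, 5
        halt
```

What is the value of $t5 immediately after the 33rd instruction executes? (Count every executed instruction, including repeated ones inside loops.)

li $t5, 6 → $t5=6
li $t4, 7 → $t4=7
li $t2, 10 → $t2=10
li $t3, 200 → $t3=200
or $t5, $t5, 13 → $t5=6|13=15
lw $t4, 0($t3) → $t4=M[200]=7
xor $t5, $t5, $t4 → $t5=15^7=8
lw $t5, 0($t3) → $t5=M[200]=7
sub $t4, $t4, $t5 → $t4=7-7=0
add $t3, $t3, 4 → $t3=200+4=204
sub $t2, $t2, 1 → $t2=10-1=9
cmp $t2, 5  (cmp 9,5)
bgt start: taken
or $t5, $t5, 13 → $t5=7|13=15
lw $t4, 0($t3) → $t4=M[204]=18
xor $t5, $t5, $t4 → $t5=15^18=29
lw $t5, 0($t3) → $t5=M[204]=18
sub $t4, $t4, $t5 → $t4=18-18=0
add $t3, $t3, 4 → $t3=204+4=208
sub $t2, $t2, 1 → $t2=9-1=8
cmp $t2, 5  (cmp 8,5)
bgt start: taken
or $t5, $t5, 13 → $t5=18|13=31
lw $t4, 0($t3) → $t4=M[208]=-2
xor $t5, $t5, $t4 → $t5=31^(-2)=-31
lw $t5, 0($t3) → $t5=M[208]=-2
sub $t4, $t4, $t5 → $t4=(-2)-(-2)=0
add $t3, $t3, 4 → $t3=208+4=212
sub $t2, $t2, 1 → $t2=8-1=7
cmp $t2, 5  (cmp 7,5)
bgt start: taken
or $t5, $t5, 13 → $t5=(-2)|13=-1
lw $t4, 0($t3) → $t4=M[212]=17
After step 33: $t5 = -1.

-1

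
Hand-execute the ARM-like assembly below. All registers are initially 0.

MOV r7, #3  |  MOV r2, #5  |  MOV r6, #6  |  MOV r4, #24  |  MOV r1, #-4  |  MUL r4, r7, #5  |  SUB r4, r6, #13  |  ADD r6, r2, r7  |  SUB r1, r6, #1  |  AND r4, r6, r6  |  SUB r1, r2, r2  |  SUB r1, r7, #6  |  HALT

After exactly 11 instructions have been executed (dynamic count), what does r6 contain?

MOV r7, #3 → r7=3
MOV r2, #5 → r2=5
MOV r6, #6 → r6=6
MOV r4, #24 → r4=24
MOV r1, #-4 → r1=-4
MUL r4, r7, #5 → r4=3*5=15
SUB r4, r6, #13 → r4=6-13=-7
ADD r6, r2, r7 → r6=5+3=8
SUB r1, r6, #1 → r1=8-1=7
AND r4, r6, r6 → r4=8&8=8
SUB r1, r2, r2 → r1=5-5=0
After step 11: r6 = 8.

8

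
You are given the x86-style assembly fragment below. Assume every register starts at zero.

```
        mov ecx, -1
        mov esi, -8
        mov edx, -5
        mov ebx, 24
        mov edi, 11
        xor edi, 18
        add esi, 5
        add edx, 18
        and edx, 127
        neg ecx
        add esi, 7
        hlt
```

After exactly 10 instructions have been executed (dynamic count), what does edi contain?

mov ecx, -1 → ecx=-1
mov esi, -8 → esi=-8
mov edx, -5 → edx=-5
mov ebx, 24 → ebx=24
mov edi, 11 → edi=11
xor edi, 18 → edi=11^18=25
add esi, 5 → esi=(-8)+5=-3
add edx, 18 → edx=(-5)+18=13
and edx, 127 → edx=13&127=13
neg ecx → ecx=-(-1)=1
After step 10: edi = 25.

25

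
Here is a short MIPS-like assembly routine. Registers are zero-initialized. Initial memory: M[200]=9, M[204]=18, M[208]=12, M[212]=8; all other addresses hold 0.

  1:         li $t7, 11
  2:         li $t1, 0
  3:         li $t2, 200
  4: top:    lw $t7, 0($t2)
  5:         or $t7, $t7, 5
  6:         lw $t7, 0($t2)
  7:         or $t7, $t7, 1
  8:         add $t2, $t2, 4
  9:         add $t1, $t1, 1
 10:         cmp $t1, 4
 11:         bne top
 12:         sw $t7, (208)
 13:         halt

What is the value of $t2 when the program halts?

$t7=11
$t1=0
$t2=200
$t7=M[200]=9
$t7=9|5=13
$t7=M[200]=9
$t7=9|1=9
$t2=200+4=204
$t1=0+1=1
cmp $t1, 4  (cmp 1,4)
bne top: taken
$t7=M[204]=18
$t7=18|5=23
$t7=M[204]=18
$t7=18|1=19
$t2=204+4=208
$t1=1+1=2
cmp $t1, 4  (cmp 2,4)
bne top: taken
$t7=M[208]=12
$t7=12|5=13
$t7=M[208]=12
$t7=12|1=13
$t2=208+4=212
$t1=2+1=3
cmp $t1, 4  (cmp 3,4)
bne top: taken
$t7=M[212]=8
$t7=8|5=13
$t7=M[212]=8
$t7=8|1=9
$t2=212+4=216
$t1=3+1=4
cmp $t1, 4  (cmp 4,4)
bne top: not taken
sw $t7, (208) → M[208]=9
halt.

216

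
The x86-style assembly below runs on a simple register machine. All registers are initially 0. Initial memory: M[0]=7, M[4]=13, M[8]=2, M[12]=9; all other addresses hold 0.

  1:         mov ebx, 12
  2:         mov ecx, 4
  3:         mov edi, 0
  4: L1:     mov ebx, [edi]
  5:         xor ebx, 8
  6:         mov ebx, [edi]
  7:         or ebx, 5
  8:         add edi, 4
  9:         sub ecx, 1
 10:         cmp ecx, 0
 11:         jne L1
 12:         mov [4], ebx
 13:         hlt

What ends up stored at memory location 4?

13

after mov ebx, 12: ebx=12
after mov ecx, 4: ecx=4
after mov edi, 0: edi=0
after mov ebx, [edi]: ebx=M[0]=7
after xor ebx, 8: ebx=7^8=15
after mov ebx, [edi]: ebx=M[0]=7
after or ebx, 5: ebx=7|5=7
after add edi, 4: edi=0+4=4
after sub ecx, 1: ecx=4-1=3
cmp ecx, 0  (cmp 3,0)
jne L1: taken
after mov ebx, [edi]: ebx=M[4]=13
after xor ebx, 8: ebx=13^8=5
after mov ebx, [edi]: ebx=M[4]=13
after or ebx, 5: ebx=13|5=13
after add edi, 4: edi=4+4=8
after sub ecx, 1: ecx=3-1=2
cmp ecx, 0  (cmp 2,0)
jne L1: taken
after mov ebx, [edi]: ebx=M[8]=2
after xor ebx, 8: ebx=2^8=10
after mov ebx, [edi]: ebx=M[8]=2
after or ebx, 5: ebx=2|5=7
after add edi, 4: edi=8+4=12
after sub ecx, 1: ecx=2-1=1
cmp ecx, 0  (cmp 1,0)
jne L1: taken
after mov ebx, [edi]: ebx=M[12]=9
after xor ebx, 8: ebx=9^8=1
after mov ebx, [edi]: ebx=M[12]=9
after or ebx, 5: ebx=9|5=13
after add edi, 4: edi=12+4=16
after sub ecx, 1: ecx=1-1=0
cmp ecx, 0  (cmp 0,0)
jne L1: not taken
mov [4], ebx → M[4]=13
halt.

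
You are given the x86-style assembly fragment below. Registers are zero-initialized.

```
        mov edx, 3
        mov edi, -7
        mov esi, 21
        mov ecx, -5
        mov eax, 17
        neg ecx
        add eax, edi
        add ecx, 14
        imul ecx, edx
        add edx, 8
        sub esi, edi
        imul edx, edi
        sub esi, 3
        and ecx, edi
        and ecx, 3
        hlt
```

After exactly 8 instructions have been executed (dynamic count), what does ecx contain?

19

edx=3
edi=-7
esi=21
ecx=-5
eax=17
ecx=-(-5)=5
eax=17+(-7)=10
ecx=5+14=19
After step 8: ecx = 19.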